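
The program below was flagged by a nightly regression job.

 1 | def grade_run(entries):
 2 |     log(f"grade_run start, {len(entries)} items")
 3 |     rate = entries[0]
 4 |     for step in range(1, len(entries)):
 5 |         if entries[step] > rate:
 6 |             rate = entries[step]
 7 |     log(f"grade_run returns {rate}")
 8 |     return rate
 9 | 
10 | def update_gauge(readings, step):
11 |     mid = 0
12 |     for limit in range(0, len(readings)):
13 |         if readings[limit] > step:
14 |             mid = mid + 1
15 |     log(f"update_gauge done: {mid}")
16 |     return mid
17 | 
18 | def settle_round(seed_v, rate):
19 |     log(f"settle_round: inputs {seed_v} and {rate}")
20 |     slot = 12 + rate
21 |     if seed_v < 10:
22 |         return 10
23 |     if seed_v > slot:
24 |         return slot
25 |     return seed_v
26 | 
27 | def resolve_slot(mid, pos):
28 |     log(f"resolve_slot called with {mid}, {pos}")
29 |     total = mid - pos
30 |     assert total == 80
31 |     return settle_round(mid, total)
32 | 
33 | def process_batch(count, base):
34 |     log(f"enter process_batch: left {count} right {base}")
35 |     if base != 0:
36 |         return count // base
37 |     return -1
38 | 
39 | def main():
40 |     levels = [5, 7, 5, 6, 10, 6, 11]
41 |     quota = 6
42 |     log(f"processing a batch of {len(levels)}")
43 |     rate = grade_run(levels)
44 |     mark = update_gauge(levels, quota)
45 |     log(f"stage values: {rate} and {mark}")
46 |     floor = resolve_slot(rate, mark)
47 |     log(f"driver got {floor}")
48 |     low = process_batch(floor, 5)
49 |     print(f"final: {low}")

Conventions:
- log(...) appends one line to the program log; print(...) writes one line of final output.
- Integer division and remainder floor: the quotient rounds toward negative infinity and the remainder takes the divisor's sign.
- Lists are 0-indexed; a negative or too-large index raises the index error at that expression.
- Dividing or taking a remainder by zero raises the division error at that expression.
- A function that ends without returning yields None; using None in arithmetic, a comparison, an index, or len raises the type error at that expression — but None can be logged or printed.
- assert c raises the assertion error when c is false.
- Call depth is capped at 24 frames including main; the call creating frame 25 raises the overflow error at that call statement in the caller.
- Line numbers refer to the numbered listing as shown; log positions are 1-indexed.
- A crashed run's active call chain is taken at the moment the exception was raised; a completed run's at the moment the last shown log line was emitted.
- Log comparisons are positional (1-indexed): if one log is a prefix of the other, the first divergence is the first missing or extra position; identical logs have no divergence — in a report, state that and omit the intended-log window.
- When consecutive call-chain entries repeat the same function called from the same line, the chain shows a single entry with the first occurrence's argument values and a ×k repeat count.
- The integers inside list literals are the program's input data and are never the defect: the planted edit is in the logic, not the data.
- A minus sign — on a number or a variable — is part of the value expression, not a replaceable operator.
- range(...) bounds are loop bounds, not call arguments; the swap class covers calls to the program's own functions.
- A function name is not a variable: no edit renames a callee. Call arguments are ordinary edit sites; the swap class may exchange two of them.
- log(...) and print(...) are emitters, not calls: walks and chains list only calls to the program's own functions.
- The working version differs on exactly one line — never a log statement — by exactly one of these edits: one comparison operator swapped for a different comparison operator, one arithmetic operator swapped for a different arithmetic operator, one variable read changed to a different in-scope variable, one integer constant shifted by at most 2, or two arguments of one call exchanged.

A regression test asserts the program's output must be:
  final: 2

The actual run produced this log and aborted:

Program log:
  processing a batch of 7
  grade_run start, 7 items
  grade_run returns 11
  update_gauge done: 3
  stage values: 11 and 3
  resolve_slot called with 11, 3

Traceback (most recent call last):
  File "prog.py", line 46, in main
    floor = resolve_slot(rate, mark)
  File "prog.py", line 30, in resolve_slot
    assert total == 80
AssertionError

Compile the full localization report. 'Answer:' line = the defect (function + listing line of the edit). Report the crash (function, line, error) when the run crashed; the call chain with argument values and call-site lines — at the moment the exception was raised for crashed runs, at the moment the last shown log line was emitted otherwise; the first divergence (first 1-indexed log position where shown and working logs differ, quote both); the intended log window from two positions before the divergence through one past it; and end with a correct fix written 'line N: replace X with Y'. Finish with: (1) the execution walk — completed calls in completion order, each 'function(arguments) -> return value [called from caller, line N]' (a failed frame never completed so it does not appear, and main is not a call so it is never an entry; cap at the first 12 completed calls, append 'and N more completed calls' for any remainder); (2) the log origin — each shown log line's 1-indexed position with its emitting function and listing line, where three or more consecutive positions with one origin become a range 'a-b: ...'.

Answer: the defect is in resolve_slot at line 30.
The tell: The shown log is a 6-line prefix of the intended one, whose next entry is 'settle_round: inputs 11 and 8'.
Crash: resolve_slot, line 30, AssertionError.
Call chain: main -> resolve_slot(11, 3) (called at line 46).
First divergence: position 7 — the faulty run's log ends after 6 lines; the working version continues with 'settle_round: inputs 11 and 8'.
Intended log window:
  5: stage values: 11 and 3
  6: resolve_slot called with 11, 3
  7: settle_round: inputs 11 and 8
  8: driver got 11
Execution walk:
  grade_run([5, 7, 5, 6, 10, 6, 11]) -> 11  [called from main, line 43]
  update_gauge([5, 7, 5, 6, 10, 6, 11], 6) -> 3  [called from main, line 44]
Origin of each log line:
  1: logged in main at line 42
  2: logged in grade_run at line 2
  3: logged in grade_run at line 7
  4: logged in update_gauge at line 15
  5: logged in main at line 45
  6: logged in resolve_slot at line 28
A correct fix: line 30: replace `==` with `<=`.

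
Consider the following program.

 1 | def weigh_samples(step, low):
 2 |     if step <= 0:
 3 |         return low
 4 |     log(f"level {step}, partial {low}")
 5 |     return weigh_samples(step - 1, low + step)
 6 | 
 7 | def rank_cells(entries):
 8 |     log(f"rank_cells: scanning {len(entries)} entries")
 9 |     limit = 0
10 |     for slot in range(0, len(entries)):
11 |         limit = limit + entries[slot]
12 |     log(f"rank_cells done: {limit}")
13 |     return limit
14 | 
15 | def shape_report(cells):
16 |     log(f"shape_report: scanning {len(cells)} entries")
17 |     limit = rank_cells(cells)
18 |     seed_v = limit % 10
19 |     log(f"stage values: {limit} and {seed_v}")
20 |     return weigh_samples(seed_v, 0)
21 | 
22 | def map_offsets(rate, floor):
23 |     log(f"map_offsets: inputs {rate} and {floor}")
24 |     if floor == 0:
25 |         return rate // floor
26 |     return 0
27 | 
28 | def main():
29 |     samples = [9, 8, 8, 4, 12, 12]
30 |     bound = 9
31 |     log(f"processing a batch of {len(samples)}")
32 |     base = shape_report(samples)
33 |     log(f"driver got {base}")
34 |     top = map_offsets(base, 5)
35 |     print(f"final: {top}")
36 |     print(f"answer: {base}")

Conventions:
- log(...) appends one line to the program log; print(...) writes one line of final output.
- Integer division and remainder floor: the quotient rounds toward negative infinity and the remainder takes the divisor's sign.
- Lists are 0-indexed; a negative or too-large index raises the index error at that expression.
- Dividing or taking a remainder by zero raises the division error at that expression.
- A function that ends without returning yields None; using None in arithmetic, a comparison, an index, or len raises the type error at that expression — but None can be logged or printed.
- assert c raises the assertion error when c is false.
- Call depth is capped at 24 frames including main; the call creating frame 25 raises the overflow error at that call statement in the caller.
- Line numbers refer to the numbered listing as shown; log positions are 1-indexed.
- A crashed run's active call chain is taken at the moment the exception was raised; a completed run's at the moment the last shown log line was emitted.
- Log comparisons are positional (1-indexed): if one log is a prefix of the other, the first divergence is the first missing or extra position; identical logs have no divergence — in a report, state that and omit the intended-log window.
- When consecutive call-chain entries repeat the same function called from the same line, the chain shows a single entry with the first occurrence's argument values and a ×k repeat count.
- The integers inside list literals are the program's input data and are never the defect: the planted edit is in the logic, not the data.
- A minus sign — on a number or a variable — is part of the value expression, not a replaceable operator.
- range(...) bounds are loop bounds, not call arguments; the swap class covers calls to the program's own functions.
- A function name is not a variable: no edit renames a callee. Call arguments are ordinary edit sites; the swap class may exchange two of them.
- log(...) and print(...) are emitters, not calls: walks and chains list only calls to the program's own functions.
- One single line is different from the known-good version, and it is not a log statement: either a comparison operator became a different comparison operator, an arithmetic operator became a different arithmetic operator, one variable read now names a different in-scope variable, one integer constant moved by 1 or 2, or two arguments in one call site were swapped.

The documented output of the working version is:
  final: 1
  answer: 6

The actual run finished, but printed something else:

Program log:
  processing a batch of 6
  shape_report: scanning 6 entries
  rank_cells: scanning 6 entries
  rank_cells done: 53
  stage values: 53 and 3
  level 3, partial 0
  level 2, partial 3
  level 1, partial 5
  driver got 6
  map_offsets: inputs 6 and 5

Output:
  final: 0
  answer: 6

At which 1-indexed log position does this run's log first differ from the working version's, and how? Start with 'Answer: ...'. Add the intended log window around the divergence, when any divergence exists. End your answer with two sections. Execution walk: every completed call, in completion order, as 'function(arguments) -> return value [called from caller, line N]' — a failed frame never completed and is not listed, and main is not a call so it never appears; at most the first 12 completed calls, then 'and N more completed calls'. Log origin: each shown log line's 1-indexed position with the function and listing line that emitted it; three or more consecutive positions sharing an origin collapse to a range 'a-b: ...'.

Answer: none — the logs agree in full.
Execution walk:
  rank_cells([9, 8, 8, 4, 12, 12]) -> 53  [called from shape_report, line 17]
  weigh_samples(0, 6) -> 6  [called from weigh_samples, line 5]
  weigh_samples(1, 5) -> 6  [called from weigh_samples, line 5]
  weigh_samples(2, 3) -> 6  [called from weigh_samples, line 5]
  weigh_samples(3, 0) -> 6  [called from shape_report, line 20]
  shape_report([9, 8, 8, 4, 12, 12]) -> 6  [called from main, line 32]
  map_offsets(6, 5) -> 0  [called from main, line 34]
Log origins:
  1: from main, line 31
  2: from shape_report, line 16
  3: from rank_cells, line 8
  4: from rank_cells, line 12
  5: from shape_report, line 19
  6-8: from weigh_samples, line 4
  9: from main, line 33
  10: from map_offsets, line 23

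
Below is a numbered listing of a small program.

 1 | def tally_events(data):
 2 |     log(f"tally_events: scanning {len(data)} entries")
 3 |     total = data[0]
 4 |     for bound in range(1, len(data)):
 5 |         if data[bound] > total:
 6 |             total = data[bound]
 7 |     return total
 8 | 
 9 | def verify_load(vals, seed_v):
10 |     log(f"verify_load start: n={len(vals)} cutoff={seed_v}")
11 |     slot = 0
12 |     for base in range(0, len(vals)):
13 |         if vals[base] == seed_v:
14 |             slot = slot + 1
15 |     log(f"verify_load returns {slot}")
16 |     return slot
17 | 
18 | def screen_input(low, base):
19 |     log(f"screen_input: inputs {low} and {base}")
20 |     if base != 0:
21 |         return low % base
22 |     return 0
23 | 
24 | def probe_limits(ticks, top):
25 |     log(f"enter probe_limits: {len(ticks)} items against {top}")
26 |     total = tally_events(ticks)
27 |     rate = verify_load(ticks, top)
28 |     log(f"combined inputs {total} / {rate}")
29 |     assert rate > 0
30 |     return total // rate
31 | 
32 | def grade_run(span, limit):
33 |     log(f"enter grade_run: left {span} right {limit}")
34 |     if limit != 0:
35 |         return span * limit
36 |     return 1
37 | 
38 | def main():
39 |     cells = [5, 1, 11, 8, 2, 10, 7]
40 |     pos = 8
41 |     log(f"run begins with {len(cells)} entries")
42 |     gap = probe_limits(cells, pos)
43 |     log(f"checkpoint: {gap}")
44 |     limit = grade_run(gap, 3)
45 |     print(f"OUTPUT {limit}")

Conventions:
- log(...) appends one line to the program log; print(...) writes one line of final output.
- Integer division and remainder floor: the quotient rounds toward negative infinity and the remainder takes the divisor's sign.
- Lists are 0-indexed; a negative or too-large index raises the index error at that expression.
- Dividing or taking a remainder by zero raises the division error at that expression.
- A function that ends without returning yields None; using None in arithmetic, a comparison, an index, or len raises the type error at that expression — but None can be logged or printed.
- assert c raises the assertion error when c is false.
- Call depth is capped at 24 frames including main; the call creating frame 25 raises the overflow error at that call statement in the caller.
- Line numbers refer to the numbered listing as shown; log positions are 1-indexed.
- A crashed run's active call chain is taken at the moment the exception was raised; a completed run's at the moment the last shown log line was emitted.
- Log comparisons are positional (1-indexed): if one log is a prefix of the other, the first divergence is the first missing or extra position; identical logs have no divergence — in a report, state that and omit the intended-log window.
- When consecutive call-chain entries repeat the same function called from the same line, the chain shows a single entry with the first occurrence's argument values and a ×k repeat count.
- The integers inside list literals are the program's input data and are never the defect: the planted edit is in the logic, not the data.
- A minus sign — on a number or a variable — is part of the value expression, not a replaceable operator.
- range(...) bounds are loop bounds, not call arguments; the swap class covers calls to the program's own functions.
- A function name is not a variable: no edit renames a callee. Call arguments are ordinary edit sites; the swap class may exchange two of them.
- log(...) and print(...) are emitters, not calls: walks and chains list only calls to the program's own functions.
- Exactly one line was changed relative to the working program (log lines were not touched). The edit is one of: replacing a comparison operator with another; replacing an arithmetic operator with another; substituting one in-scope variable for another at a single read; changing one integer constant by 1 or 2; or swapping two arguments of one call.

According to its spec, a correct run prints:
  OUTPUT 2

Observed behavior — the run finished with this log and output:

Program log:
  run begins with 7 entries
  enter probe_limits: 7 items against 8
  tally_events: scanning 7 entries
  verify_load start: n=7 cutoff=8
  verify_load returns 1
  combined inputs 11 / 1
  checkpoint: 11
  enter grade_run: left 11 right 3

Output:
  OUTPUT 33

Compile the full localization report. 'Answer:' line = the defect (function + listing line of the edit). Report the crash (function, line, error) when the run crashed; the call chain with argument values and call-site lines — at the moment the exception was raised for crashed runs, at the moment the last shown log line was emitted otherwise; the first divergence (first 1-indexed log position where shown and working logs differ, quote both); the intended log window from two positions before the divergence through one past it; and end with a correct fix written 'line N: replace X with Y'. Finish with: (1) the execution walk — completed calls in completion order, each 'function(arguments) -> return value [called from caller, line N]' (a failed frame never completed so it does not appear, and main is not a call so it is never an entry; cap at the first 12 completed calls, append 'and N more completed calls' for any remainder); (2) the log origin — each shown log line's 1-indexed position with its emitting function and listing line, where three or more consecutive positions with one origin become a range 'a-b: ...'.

Answer: the defect is in grade_run at line 35.
The tell: Log streams are identical — the defect surfaces only in the printed output.
Call chain: main -> grade_run(11, 3) (called at line 44).
First divergence: none; the two logs match at every position.
Execution walk:
  tally_events([5, 1, 11, 8, 2, 10, 7]) -> 11  [called from probe_limits, line 26]
  verify_load([5, 1, 11, 8, 2, 10, 7], 8) -> 1  [called from probe_limits, line 27]
  probe_limits([5, 1, 11, 8, 2, 10, 7], 8) -> 11  [called from main, line 42]
  grade_run(11, 3) -> 33  [called from main, line 44]
Log origins:
  1: emitted by main (line 41)
  2: emitted by probe_limits (line 25)
  3: emitted by tally_events (line 2)
  4: emitted by verify_load (line 10)
  5: emitted by verify_load (line 15)
  6: emitted by probe_limits (line 28)
  7: emitted by main (line 43)
  8: emitted by grade_run (line 33)
A correct fix: line 35: replace `*` with `%`.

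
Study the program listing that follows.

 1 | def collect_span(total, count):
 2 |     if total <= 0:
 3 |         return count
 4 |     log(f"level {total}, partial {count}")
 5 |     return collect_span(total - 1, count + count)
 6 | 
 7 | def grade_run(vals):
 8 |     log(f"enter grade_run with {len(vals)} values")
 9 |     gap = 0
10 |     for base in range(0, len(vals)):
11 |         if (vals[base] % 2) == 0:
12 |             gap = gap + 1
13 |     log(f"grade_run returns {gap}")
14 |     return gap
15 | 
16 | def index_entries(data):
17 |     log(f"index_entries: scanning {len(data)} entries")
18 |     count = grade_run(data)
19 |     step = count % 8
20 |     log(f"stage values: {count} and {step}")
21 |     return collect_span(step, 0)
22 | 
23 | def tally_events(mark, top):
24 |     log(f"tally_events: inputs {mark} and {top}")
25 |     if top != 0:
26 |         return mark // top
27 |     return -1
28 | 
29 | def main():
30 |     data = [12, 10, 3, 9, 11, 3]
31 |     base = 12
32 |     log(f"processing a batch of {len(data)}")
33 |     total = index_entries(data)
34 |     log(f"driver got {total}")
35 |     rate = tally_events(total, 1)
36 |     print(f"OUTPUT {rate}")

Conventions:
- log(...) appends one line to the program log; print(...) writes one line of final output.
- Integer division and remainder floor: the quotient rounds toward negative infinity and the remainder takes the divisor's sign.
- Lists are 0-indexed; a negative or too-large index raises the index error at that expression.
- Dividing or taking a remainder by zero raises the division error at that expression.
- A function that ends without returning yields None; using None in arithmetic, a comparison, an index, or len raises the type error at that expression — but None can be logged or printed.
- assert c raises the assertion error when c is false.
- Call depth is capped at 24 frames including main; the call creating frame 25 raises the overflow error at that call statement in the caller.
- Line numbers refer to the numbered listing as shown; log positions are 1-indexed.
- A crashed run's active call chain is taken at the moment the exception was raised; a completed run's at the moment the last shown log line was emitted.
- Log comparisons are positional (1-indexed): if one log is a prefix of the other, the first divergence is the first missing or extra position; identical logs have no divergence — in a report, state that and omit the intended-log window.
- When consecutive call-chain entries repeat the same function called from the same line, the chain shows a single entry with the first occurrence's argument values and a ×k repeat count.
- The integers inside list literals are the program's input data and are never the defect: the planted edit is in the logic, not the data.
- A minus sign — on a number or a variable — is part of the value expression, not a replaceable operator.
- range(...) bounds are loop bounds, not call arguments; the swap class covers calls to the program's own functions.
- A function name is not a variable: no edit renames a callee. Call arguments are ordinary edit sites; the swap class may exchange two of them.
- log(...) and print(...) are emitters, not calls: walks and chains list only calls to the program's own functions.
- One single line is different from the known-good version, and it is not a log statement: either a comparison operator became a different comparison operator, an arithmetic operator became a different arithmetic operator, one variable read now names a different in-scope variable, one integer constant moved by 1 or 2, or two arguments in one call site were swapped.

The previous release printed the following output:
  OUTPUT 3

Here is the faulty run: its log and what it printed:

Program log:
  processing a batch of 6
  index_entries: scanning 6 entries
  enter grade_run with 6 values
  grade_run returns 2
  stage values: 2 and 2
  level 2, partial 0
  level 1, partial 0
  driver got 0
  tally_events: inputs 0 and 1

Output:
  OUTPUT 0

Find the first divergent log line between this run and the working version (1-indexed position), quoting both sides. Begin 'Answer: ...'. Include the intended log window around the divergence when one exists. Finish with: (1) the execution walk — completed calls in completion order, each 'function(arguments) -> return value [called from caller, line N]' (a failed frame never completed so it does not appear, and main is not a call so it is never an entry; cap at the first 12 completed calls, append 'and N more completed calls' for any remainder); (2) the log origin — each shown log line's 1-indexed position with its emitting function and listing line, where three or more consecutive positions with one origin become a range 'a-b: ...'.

Answer: at position 7 the run shows 'level 1, partial 0' where the working version logs 'level 1, partial 2'.
Intended log window:
  5: stage values: 2 and 2
  6: level 2, partial 0
  7: level 1, partial 2
  8: driver got 3
Execution walk:
  grade_run([12, 10, 3, 9, 11, 3]) -> 2  [called from index_entries, line 18]
  collect_span(0, 0) -> 0  [called from collect_span, line 5]
  collect_span(1, 0) -> 0  [called from collect_span, line 5]
  collect_span(2, 0) -> 0  [called from index_entries, line 21]
  index_entries([12, 10, 3, 9, 11, 3]) -> 0  [called from main, line 33]
  tally_events(0, 1) -> 0  [called from main, line 35]
Origin of each log line:
  1: from main, line 32
  2: from index_entries, line 17
  3: from grade_run, line 8
  4: from grade_run, line 13
  5: from index_entries, line 20
  6: from collect_span, line 4
  7: from collect_span, line 4
  8: from main, line 34
  9: from tally_events, line 24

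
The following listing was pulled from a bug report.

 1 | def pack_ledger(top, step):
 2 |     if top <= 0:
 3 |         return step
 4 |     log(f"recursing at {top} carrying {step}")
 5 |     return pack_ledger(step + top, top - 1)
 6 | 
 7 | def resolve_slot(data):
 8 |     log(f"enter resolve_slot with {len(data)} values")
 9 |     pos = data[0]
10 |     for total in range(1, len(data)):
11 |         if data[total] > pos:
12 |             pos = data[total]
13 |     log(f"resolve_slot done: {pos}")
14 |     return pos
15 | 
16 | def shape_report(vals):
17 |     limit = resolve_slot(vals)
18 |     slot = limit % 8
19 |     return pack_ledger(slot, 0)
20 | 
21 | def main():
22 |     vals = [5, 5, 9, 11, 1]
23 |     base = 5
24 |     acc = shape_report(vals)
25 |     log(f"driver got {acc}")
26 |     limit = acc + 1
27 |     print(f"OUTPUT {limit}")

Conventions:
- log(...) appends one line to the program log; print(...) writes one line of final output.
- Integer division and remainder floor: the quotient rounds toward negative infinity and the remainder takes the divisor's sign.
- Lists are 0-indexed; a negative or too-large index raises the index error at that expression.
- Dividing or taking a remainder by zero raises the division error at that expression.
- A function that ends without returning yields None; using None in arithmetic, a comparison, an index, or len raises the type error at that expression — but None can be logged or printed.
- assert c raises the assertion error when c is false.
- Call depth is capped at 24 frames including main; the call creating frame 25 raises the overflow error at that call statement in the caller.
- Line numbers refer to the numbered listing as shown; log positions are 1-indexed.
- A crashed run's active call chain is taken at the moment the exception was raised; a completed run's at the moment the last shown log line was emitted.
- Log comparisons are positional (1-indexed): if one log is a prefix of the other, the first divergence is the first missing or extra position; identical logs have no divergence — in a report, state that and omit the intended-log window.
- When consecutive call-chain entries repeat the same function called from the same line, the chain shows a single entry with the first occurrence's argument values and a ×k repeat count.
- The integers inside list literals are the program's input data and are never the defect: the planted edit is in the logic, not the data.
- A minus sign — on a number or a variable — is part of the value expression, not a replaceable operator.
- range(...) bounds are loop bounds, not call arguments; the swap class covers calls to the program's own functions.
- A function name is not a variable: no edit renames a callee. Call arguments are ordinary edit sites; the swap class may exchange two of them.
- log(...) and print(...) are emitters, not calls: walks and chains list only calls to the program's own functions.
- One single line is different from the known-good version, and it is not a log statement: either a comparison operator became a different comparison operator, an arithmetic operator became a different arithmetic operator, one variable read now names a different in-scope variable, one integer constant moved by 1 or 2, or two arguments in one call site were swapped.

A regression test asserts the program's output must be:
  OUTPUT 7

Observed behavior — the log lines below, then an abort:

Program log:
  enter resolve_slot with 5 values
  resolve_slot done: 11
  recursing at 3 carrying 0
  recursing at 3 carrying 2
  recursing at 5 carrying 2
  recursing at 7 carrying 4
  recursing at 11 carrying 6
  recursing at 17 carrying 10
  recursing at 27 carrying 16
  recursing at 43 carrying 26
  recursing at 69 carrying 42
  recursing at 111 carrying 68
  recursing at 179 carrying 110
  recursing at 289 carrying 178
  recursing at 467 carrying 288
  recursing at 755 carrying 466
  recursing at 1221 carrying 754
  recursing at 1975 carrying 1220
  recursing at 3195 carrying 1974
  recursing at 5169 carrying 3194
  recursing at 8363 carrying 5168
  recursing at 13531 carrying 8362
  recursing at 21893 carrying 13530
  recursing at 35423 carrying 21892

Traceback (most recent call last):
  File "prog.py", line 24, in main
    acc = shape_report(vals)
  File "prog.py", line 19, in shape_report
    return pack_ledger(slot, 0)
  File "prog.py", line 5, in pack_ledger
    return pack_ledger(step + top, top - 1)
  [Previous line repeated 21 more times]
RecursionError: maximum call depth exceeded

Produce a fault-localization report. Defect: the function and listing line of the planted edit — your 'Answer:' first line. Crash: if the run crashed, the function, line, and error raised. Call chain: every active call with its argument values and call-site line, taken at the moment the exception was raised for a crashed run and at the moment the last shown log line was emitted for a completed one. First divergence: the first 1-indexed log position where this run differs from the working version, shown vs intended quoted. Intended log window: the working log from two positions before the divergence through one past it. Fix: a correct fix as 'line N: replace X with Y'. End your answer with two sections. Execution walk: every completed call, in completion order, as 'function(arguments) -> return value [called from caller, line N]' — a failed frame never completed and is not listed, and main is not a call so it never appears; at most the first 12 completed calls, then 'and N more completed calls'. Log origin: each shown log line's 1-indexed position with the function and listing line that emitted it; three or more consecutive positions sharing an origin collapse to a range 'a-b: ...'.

Answer: the defect is in pack_ledger at line 5.
The tell: Position 4 is the first bad log line: 'recursing at 3 carrying 2' should read 'recursing at 2 carrying 3'.
Crash: pack_ledger, line 5, RecursionError.
Call chain: main -> shape_report([5, 5, 9, 11, 1]) (called at line 24) -> pack_ledger(3, 0) (called at line 19) -> pack_ledger(3, 2) (called at line 5) ×21.
First divergence: at position 4 the run shows 'recursing at 3 carrying 2' where the working version logs 'recursing at 2 carrying 3'.
Intended log window:
  2: resolve_slot done: 11
  3: recursing at 3 carrying 0
  4: recursing at 2 carrying 3
  5: recursing at 1 carrying 5
Execution walk:
  resolve_slot([5, 5, 9, 11, 1]) -> 11  [called from shape_report, line 17]
Log origins:
  1 — resolve_slot, line 8
  2 — resolve_slot, line 13
  3-24 — pack_ledger, line 4
A correct fix: line 5: replace `pack_ledger(step + top, top - 1)` with `pack_ledger(top - 1, step + top)`.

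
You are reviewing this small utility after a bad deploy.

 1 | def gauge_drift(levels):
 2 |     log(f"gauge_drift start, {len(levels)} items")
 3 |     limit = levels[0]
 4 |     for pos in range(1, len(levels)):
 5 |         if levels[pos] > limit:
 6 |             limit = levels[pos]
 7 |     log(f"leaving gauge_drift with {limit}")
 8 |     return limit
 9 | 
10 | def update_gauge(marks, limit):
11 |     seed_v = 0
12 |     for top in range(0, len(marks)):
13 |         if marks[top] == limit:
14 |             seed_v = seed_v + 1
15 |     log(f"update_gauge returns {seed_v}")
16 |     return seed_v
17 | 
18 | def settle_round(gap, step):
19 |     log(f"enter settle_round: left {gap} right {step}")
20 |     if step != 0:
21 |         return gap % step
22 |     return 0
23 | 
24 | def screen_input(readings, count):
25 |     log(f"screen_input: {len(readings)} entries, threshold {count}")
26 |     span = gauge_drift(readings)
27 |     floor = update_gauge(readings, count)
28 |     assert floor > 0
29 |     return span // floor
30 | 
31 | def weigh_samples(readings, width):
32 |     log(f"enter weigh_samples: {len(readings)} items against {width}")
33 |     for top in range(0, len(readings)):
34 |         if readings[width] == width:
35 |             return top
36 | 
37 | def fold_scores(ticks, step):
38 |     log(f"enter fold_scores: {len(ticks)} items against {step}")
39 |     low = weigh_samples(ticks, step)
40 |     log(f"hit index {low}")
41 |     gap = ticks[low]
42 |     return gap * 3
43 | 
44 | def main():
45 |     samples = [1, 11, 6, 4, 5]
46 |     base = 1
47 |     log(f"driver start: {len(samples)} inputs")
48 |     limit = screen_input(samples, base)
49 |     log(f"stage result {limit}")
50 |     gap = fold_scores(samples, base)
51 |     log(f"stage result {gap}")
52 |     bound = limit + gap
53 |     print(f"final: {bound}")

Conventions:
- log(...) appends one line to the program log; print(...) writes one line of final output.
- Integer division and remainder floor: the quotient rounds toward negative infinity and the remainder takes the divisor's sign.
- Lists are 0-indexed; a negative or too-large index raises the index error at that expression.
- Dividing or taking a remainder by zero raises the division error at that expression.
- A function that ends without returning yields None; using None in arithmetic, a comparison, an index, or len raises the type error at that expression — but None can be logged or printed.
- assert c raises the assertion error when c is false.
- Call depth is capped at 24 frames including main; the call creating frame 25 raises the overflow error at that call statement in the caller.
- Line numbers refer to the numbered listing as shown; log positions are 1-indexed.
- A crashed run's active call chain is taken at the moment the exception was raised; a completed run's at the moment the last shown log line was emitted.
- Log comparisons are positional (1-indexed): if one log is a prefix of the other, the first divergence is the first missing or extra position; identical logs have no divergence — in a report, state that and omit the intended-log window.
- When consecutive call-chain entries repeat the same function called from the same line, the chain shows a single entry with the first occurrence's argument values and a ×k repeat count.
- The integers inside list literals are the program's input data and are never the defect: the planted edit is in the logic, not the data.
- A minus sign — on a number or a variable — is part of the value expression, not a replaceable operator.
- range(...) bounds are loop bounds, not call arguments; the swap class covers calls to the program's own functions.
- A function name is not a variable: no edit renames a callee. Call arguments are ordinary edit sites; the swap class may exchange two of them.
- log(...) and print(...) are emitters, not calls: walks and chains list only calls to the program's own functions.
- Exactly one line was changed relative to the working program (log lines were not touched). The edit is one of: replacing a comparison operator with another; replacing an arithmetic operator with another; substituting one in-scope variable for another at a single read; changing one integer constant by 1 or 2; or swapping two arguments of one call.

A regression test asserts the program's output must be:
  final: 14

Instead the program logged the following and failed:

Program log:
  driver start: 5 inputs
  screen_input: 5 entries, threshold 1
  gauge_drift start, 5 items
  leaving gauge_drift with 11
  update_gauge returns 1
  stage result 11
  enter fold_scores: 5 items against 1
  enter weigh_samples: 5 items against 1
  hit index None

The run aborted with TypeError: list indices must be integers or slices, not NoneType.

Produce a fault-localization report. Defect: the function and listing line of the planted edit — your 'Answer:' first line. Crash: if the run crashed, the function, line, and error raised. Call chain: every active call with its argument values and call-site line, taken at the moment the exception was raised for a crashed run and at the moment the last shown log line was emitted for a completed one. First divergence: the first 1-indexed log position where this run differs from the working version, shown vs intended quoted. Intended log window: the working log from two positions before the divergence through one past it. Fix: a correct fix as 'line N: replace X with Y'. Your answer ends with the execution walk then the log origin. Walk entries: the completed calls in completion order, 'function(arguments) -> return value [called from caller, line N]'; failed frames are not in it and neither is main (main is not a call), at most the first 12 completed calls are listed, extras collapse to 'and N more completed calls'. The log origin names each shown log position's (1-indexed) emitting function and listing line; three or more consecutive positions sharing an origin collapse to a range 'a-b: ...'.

Answer: the defect is in weigh_samples at line 34.
Core observation: The log first diverges at position 9: the faulty run prints 'hit index None' where the working version prints 'hit index 0'.
Crash: fold_scores, line 41, TypeError.
Call chain: main -> fold_scores([1, 11, 6, 4, 5], 1) (called at line 50).
First divergence: position 9 — shown 'hit index None', intended 'hit index 0'.
Intended log window:
  7: enter fold_scores: 5 items against 1
  8: enter weigh_samples: 5 items against 1
  9: hit index 0
  10: stage result 3
Execution walk:
  gauge_drift([1, 11, 6, 4, 5]) -> 11  [called from screen_input, line 26]
  update_gauge([1, 11, 6, 4, 5], 1) -> 1  [called from screen_input, line 27]
  screen_input([1, 11, 6, 4, 5], 1) -> 11  [called from main, line 48]
  weigh_samples([1, 11, 6, 4, 5], 1) -> None  [called from fold_scores, line 39]
Log origin:
  1: logged in main at line 47
  2: logged in screen_input at line 25
  3: logged in gauge_drift at line 2
  4: logged in gauge_drift at line 7
  5: logged in update_gauge at line 15
  6: logged in main at line 49
  7: logged in fold_scores at line 38
  8: logged in weigh_samples at line 32
  9: logged in fold_scores at line 40
A correct fix: line 34: replace `readings[width]` with `readings[top]`.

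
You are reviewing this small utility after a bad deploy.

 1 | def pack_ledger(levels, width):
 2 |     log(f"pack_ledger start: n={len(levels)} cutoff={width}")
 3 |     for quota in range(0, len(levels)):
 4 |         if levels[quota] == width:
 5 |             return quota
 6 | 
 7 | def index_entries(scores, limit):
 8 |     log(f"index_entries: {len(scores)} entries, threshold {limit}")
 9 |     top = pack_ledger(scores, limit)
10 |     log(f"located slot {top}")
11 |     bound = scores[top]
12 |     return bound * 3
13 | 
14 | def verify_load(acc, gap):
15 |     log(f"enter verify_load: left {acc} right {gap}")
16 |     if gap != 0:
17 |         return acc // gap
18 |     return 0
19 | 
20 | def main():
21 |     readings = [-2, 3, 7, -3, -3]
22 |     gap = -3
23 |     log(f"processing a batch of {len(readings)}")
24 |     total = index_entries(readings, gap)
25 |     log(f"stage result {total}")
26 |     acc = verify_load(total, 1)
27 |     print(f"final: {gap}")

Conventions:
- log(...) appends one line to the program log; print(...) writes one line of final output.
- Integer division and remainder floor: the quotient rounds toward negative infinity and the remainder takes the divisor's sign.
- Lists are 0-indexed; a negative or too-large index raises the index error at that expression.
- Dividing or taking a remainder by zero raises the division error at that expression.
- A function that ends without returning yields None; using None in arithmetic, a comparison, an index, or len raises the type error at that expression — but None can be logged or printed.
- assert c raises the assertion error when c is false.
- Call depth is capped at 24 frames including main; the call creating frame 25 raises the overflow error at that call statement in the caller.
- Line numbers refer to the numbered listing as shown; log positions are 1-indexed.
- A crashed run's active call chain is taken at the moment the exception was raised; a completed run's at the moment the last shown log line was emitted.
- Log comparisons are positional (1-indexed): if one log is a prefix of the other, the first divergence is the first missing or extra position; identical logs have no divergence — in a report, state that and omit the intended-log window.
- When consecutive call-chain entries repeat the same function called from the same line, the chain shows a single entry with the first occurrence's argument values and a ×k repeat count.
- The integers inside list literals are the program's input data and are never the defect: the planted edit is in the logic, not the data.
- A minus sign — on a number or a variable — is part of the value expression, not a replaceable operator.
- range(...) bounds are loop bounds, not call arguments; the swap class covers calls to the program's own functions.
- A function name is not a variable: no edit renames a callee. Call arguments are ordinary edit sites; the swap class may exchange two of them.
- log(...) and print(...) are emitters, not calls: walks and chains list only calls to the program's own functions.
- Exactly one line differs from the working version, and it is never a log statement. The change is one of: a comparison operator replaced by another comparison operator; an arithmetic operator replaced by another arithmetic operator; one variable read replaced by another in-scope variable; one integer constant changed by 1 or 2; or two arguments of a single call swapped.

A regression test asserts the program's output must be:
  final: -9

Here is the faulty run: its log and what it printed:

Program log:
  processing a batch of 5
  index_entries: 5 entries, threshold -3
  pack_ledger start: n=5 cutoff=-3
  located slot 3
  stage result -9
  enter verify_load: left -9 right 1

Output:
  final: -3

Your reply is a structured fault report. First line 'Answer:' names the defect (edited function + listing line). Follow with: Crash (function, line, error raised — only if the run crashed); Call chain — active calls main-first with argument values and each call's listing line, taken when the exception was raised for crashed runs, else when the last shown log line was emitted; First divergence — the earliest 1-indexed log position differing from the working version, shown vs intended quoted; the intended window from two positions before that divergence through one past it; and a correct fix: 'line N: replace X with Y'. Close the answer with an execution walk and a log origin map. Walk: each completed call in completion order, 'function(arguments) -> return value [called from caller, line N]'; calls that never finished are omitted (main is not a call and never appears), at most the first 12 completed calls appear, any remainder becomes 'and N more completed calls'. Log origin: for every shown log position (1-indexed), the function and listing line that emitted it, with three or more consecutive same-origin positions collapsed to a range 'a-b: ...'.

Answer: the defect is in main at line 27.
Key fact: The two runs log identically and part ways only at the printed values.
Call chain: main -> verify_load(-9, 1) (called at line 26).
First divergence: there is none — every log position agrees.
Execution walk:
  pack_ledger([-2, 3, 7, -3, -3], -3) -> 3  [called from index_entries, line 9]
  index_entries([-2, 3, 7, -3, -3], -3) -> -9  [called from main, line 24]
  verify_load(-9, 1) -> -9  [called from main, line 26]
Origin of each log line:
  1: logged in main at line 23
  2: logged in index_entries at line 8
  3: logged in pack_ledger at line 2
  4: logged in index_entries at line 10
  5: logged in main at line 25
  6: logged in verify_load at line 15
A correct fix: line 27: replace `gap` with `acc`.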